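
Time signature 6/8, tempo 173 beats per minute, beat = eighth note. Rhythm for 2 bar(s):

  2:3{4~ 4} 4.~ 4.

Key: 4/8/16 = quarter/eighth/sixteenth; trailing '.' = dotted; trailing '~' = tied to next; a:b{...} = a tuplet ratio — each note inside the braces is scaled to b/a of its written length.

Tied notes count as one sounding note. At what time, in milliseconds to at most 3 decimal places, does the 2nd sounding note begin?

1. 0.0ms @ 0 + 2080.925ms (6)
2. 2080.925ms @ 6 + 2080.925ms (6)

note 2 onset = 6b = 2080.925ms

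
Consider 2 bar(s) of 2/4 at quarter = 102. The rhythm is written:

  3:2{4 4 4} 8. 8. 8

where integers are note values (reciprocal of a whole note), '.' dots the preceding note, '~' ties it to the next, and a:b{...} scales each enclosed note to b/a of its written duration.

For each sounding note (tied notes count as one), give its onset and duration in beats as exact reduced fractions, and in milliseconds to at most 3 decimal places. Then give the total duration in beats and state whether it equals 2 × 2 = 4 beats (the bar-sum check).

1) 0.0ms=0b +392.157ms=2/3b
2) 392.157ms=2/3b +392.157ms=2/3b
3) 784.314ms=4/3b +392.157ms=2/3b
4) 1176.471ms=2b +441.176ms=3/4b
5) 1617.647ms=11/4b +441.176ms=3/4b
6) 2058.824ms=7/2b +294.118ms=1/2b
Σ=4b of 4 (102bpm 2/4) — PASS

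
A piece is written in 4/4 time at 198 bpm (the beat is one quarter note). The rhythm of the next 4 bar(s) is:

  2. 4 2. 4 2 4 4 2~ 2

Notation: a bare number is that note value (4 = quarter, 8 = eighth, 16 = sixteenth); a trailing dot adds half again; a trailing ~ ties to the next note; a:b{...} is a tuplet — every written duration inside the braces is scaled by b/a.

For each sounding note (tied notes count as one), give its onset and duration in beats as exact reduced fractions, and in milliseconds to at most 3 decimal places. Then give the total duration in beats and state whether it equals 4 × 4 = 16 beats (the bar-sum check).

1) 0.0ms=0b +909.091ms=3b
2) 909.091ms=3b +303.03ms=1b
3) 1212.121ms=4b +909.091ms=3b
4) 2121.212ms=7b +303.03ms=1b
5) 2424.242ms=8b +606.061ms=2b
6) 3030.303ms=10b +303.03ms=1b
7) 3333.333ms=11b +303.03ms=1b
8) 3636.364ms=12b +1212.121ms=4b
Σ=16b of 16 (198bpm 4/4) — PASS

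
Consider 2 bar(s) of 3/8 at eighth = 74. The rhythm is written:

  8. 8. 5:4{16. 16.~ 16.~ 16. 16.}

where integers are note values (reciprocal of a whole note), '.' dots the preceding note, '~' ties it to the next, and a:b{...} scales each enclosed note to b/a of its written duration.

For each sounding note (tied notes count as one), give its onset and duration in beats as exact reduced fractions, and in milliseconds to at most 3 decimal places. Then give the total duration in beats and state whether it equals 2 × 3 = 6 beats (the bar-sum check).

1) 0.0ms=0b +1216.216ms=3/2b
2) 1216.216ms=3/2b +1216.216ms=3/2b
3) 2432.432ms=3b +486.486ms=3/5b
4) 2918.919ms=18/5b +1459.459ms=9/5b
5) 4378.378ms=27/5b +486.486ms=3/5b
Σ=6b of 6 (74bpm 3/8) — PASS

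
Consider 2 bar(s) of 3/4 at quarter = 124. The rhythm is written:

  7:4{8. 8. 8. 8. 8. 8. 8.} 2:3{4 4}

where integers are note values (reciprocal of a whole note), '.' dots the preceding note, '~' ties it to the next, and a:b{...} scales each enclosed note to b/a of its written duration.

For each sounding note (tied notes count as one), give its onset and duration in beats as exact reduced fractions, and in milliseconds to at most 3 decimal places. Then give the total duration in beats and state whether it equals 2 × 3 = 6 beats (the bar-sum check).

1) 0.0ms=0b +207.373ms=3/7b
2) 207.373ms=3/7b +207.373ms=3/7b
3) 414.747ms=6/7b +207.373ms=3/7b
4) 622.12ms=9/7b +207.373ms=3/7b
5) 829.493ms=12/7b +207.373ms=3/7b
6) 1036.866ms=15/7b +207.373ms=3/7b
7) 1244.24ms=18/7b +207.373ms=3/7b
8) 1451.613ms=3b +725.806ms=3/2b
9) 2177.419ms=9/2b +725.806ms=3/2b
Σ=6b of 6 (124bpm 3/4) — PASS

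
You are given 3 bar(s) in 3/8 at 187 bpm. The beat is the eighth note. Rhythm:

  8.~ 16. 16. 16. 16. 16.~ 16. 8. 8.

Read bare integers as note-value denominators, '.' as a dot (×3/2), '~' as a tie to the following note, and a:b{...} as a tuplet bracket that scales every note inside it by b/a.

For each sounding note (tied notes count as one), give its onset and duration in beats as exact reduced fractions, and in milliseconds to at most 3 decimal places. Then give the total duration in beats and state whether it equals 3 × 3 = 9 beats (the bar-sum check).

1) 0.0ms=0b +721.925ms=9/4b
2) 721.925ms=9/4b +240.642ms=3/4b
3) 962.567ms=3b +240.642ms=3/4b
4) 1203.209ms=15/4b +240.642ms=3/4b
5) 1443.85ms=9/2b +481.283ms=3/2b
6) 1925.134ms=6b +481.283ms=3/2b
7) 2406.417ms=15/2b +481.283ms=3/2b
Σ=9b of 9 (187bpm 3/8) — PASS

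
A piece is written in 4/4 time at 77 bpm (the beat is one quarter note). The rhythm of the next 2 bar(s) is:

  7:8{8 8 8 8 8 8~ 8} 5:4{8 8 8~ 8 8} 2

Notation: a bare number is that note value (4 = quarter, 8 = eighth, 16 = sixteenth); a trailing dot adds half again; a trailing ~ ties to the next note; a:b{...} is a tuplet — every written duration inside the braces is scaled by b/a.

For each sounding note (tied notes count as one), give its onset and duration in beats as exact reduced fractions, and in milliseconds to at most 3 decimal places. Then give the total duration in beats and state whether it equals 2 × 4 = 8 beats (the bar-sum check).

1) 0.0ms=0b +445.269ms=4/7b
2) 445.269ms=4/7b +445.269ms=4/7b
3) 890.538ms=8/7b +445.269ms=4/7b
4) 1335.807ms=12/7b +445.269ms=4/7b
5) 1781.076ms=16/7b +445.269ms=4/7b
6) 2226.345ms=20/7b +890.538ms=8/7b
7) 3116.883ms=4b +311.688ms=2/5b
8) 3428.571ms=22/5b +311.688ms=2/5b
9) 3740.26ms=24/5b +623.377ms=4/5b
10) 4363.636ms=28/5b +311.688ms=2/5b
11) 4675.325ms=6b +1558.442ms=2b
Σ=8b of 8 (77bpm 4/4) — PASS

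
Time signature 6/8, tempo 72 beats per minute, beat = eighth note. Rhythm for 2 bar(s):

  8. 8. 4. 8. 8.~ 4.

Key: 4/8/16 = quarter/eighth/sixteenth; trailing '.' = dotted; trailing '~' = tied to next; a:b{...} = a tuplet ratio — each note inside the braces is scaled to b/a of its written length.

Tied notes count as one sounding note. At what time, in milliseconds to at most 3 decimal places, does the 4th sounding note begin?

note 4 onset = 6b = 5000.0ms

1. 0.0ms @ 0 + 1250.0ms (3/2)
2. 1250.0ms @ 3/2 + 1250.0ms (3/2)
3. 2500.0ms @ 3 + 2500.0ms (3)
4. 5000.0ms @ 6 + 1250.0ms (3/2)
5. 6250.0ms @ 15/2 + 3750.0ms (9/2)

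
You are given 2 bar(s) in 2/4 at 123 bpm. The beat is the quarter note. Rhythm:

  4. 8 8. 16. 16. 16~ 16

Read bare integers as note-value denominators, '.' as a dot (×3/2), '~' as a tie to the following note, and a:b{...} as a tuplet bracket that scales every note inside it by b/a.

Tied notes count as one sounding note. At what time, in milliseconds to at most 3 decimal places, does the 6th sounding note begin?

1. 0.0ms @ 0 + 731.707ms (3/2)
2. 731.707ms @ 3/2 + 243.902ms (1/2)
3. 975.61ms @ 2 + 365.854ms (3/4)
4. 1341.463ms @ 11/4 + 182.927ms (3/8)
5. 1524.39ms @ 25/8 + 182.927ms (3/8)
6. 1707.317ms @ 7/2 + 243.902ms (1/2)

note 6 onset = 7/2b = 1707.317ms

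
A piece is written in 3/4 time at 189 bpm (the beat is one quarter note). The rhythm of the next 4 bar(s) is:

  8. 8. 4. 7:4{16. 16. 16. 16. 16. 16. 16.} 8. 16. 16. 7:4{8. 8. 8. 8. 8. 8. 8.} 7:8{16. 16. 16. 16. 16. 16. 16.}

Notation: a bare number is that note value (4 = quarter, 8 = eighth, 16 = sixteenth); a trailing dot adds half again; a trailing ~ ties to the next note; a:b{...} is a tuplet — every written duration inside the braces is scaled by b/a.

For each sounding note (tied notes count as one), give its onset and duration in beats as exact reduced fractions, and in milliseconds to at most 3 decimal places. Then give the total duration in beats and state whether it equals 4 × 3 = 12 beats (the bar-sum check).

1) 0.0ms=0b +238.095ms=3/4b
2) 238.095ms=3/4b +238.095ms=3/4b
3) 476.19ms=3/2b +476.19ms=3/2b
4) 952.381ms=3b +68.027ms=3/14b
5) 1020.408ms=45/14b +68.027ms=3/14b
6) 1088.435ms=24/7b +68.027ms=3/14b
7) 1156.463ms=51/14b +68.027ms=3/14b
8) 1224.49ms=27/7b +68.027ms=3/14b
9) 1292.517ms=57/14b +68.027ms=3/14b
10) 1360.544ms=30/7b +68.027ms=3/14b
11) 1428.571ms=9/2b +238.095ms=3/4b
12) 1666.667ms=21/4b +119.048ms=3/8b
13) 1785.714ms=45/8b +119.048ms=3/8b
14) 1904.762ms=6b +136.054ms=3/7b
15) 2040.816ms=45/7b +136.054ms=3/7b
16) 2176.871ms=48/7b +136.054ms=3/7b
17) 2312.925ms=51/7b +136.054ms=3/7b
18) 2448.98ms=54/7b +136.054ms=3/7b
19) 2585.034ms=57/7b +136.054ms=3/7b
20) 2721.088ms=60/7b +136.054ms=3/7b
21) 2857.143ms=9b +136.054ms=3/7b
22) 2993.197ms=66/7b +136.054ms=3/7b
23) 3129.252ms=69/7b +136.054ms=3/7b
24) 3265.306ms=72/7b +136.054ms=3/7b
25) 3401.361ms=75/7b +136.054ms=3/7b
26) 3537.415ms=78/7b +136.054ms=3/7b
27) 3673.469ms=81/7b +136.054ms=3/7b
Σ=12b of 12 (189bpm 3/4) — PASS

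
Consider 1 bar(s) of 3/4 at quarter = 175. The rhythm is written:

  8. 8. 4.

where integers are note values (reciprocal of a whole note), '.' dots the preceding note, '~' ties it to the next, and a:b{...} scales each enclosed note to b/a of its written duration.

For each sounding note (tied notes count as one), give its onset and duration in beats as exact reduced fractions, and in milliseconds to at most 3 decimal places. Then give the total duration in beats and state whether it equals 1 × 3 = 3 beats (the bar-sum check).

1) 0.0ms=0b +257.143ms=3/4b
2) 257.143ms=3/4b +257.143ms=3/4b
3) 514.286ms=3/2b +514.286ms=3/2b
Σ=3b of 3 (175bpm 3/4) — PASS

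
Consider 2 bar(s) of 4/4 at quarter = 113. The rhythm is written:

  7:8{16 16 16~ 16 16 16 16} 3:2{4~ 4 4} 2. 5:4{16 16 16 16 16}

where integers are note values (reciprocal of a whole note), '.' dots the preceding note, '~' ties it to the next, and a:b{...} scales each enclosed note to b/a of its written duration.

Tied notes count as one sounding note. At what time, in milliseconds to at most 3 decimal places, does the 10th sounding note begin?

1. 0.0ms @ 0 + 151.707ms (2/7)
2. 151.707ms @ 2/7 + 151.707ms (2/7)
3. 303.413ms @ 4/7 + 303.413ms (4/7)
4. 606.827ms @ 8/7 + 151.707ms (2/7)
5. 758.534ms @ 10/7 + 151.707ms (2/7)
6. 910.24ms @ 12/7 + 151.707ms (2/7)
7. 1061.947ms @ 2 + 707.965ms (4/3)
8. 1769.912ms @ 10/3 + 353.982ms (2/3)
9. 2123.894ms @ 4 + 1592.92ms (3)
10. 3716.814ms @ 7 + 106.195ms (1/5)
11. 3823.009ms @ 36/5 + 106.195ms (1/5)
12. 3929.204ms @ 37/5 + 106.195ms (1/5)
13. 4035.398ms @ 38/5 + 106.195ms (1/5)
14. 4141.593ms @ 39/5 + 106.195ms (1/5)

note 10 onset = 7b = 3716.814ms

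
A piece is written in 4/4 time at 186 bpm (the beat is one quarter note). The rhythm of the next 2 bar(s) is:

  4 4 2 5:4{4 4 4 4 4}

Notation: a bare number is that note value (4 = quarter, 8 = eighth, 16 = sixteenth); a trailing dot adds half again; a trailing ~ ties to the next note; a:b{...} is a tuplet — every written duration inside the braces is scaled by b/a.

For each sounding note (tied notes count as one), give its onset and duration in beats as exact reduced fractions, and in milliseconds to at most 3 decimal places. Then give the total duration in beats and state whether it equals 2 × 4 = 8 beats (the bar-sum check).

1) 0.0ms=0b +322.581ms=1b
2) 322.581ms=1b +322.581ms=1b
3) 645.161ms=2b +645.161ms=2b
4) 1290.323ms=4b +258.065ms=4/5b
5) 1548.387ms=24/5b +258.065ms=4/5b
6) 1806.452ms=28/5b +258.065ms=4/5b
7) 2064.516ms=32/5b +258.065ms=4/5b
8) 2322.581ms=36/5b +258.065ms=4/5b
Σ=8b of 8 (186bpm 4/4) — PASS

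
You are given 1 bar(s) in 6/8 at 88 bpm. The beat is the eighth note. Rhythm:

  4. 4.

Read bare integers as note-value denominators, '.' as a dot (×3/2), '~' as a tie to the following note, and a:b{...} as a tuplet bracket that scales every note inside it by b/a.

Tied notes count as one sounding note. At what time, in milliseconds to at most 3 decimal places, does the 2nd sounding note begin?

note 2 onset = 3b = 2045.455ms

1. 0.0ms @ 0 + 2045.455ms (3)
2. 2045.455ms @ 3 + 2045.455ms (3)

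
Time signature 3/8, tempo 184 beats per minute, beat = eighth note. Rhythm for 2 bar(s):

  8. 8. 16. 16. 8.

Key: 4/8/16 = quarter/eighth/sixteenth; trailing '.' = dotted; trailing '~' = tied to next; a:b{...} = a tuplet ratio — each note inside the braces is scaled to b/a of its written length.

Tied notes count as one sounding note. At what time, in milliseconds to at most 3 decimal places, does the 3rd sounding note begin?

note 3 onset = 3b = 978.261ms

1. 0.0ms @ 0 + 489.13ms (3/2)
2. 489.13ms @ 3/2 + 489.13ms (3/2)
3. 978.261ms @ 3 + 244.565ms (3/4)
4. 1222.826ms @ 15/4 + 244.565ms (3/4)
5. 1467.391ms @ 9/2 + 489.13ms (3/2)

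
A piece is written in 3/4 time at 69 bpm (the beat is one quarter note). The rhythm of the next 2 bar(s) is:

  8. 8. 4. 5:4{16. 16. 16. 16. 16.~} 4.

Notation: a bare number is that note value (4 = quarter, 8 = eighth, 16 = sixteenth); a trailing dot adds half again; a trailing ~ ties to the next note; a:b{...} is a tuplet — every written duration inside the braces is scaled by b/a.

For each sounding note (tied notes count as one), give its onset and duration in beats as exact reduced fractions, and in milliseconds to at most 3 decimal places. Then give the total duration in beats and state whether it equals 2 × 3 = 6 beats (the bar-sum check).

1) 0.0ms=0b +652.174ms=3/4b
2) 652.174ms=3/4b +652.174ms=3/4b
3) 1304.348ms=3/2b +1304.348ms=3/2b
4) 2608.696ms=3b +260.87ms=3/10b
5) 2869.565ms=33/10b +260.87ms=3/10b
6) 3130.435ms=18/5b +260.87ms=3/10b
7) 3391.304ms=39/10b +260.87ms=3/10b
8) 3652.174ms=21/5b +1565.217ms=9/5b
Σ=6b of 6 (69bpm 3/4) — PASS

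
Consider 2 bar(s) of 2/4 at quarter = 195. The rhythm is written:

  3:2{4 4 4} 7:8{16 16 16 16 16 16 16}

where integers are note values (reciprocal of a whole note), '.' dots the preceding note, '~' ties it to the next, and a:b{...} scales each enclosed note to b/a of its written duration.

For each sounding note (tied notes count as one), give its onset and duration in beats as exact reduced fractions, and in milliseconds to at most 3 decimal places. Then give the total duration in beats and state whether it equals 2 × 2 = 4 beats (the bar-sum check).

1) 0.0ms=0b +205.128ms=2/3b
2) 205.128ms=2/3b +205.128ms=2/3b
3) 410.256ms=4/3b +205.128ms=2/3b
4) 615.385ms=2b +87.912ms=2/7b
5) 703.297ms=16/7b +87.912ms=2/7b
6) 791.209ms=18/7b +87.912ms=2/7b
7) 879.121ms=20/7b +87.912ms=2/7b
8) 967.033ms=22/7b +87.912ms=2/7b
9) 1054.945ms=24/7b +87.912ms=2/7b
10) 1142.857ms=26/7b +87.912ms=2/7b
Σ=4b of 4 (195bpm 2/4) — PASS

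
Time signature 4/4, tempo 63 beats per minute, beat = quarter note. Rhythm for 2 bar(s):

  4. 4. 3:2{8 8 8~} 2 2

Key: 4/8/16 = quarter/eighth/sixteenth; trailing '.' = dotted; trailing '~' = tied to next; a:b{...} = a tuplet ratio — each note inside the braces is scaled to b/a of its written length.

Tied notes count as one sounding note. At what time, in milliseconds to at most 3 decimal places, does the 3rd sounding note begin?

note 3 onset = 3b = 2857.143ms

1. 0.0ms @ 0 + 1428.571ms (3/2)
2. 1428.571ms @ 3/2 + 1428.571ms (3/2)
3. 2857.143ms @ 3 + 317.46ms (1/3)
4. 3174.603ms @ 10/3 + 317.46ms (1/3)
5. 3492.063ms @ 11/3 + 2222.222ms (7/3)
6. 5714.286ms @ 6 + 1904.762ms (2)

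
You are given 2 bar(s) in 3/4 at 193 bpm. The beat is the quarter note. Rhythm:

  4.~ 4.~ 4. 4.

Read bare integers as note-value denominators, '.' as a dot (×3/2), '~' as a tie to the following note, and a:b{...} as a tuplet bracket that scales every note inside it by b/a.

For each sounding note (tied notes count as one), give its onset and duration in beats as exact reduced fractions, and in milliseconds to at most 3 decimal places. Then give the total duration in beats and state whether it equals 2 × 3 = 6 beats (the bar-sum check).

1) 0.0ms=0b +1398.964ms=9/2b
2) 1398.964ms=9/2b +466.321ms=3/2b
Σ=6b of 6 (193bpm 3/4) — PASS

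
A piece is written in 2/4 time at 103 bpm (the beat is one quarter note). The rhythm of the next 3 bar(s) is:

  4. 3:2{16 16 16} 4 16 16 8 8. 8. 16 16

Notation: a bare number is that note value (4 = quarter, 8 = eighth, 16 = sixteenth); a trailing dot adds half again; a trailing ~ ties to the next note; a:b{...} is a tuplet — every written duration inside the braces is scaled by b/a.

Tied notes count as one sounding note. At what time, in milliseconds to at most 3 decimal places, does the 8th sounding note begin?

1. 0.0ms @ 0 + 873.786ms (3/2)
2. 873.786ms @ 3/2 + 97.087ms (1/6)
3. 970.874ms @ 5/3 + 97.087ms (1/6)
4. 1067.961ms @ 11/6 + 97.087ms (1/6)
5. 1165.049ms @ 2 + 582.524ms (1)
6. 1747.573ms @ 3 + 145.631ms (1/4)
7. 1893.204ms @ 13/4 + 145.631ms (1/4)
8. 2038.835ms @ 7/2 + 291.262ms (1/2)
9. 2330.097ms @ 4 + 436.893ms (3/4)
10. 2766.99ms @ 19/4 + 436.893ms (3/4)
11. 3203.883ms @ 11/2 + 145.631ms (1/4)
12. 3349.515ms @ 23/4 + 145.631ms (1/4)

note 8 onset = 7/2b = 2038.835ms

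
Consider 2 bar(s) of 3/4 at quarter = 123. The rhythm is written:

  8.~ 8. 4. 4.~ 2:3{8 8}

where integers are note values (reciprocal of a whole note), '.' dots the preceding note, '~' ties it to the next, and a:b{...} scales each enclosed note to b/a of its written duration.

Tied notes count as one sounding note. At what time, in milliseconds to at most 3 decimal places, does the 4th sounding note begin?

note 4 onset = 21/4b = 2560.976ms

1. 0.0ms @ 0 + 731.707ms (3/2)
2. 731.707ms @ 3/2 + 731.707ms (3/2)
3. 1463.415ms @ 3 + 1097.561ms (9/4)
4. 2560.976ms @ 21/4 + 365.854ms (3/4)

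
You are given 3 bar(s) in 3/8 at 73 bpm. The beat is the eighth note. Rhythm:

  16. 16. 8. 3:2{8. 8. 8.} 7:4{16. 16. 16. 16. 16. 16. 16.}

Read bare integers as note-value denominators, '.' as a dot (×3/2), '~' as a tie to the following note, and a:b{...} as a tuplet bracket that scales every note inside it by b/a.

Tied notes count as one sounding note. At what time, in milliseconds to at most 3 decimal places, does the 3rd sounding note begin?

note 3 onset = 3/2b = 1232.877ms

1. 0.0ms @ 0 + 616.438ms (3/4)
2. 616.438ms @ 3/4 + 616.438ms (3/4)
3. 1232.877ms @ 3/2 + 1232.877ms (3/2)
4. 2465.753ms @ 3 + 821.918ms (1)
5. 3287.671ms @ 4 + 821.918ms (1)
6. 4109.589ms @ 5 + 821.918ms (1)
7. 4931.507ms @ 6 + 352.25ms (3/7)
8. 5283.757ms @ 45/7 + 352.25ms (3/7)
9. 5636.008ms @ 48/7 + 352.25ms (3/7)
10. 5988.258ms @ 51/7 + 352.25ms (3/7)
11. 6340.509ms @ 54/7 + 352.25ms (3/7)
12. 6692.759ms @ 57/7 + 352.25ms (3/7)
13. 7045.01ms @ 60/7 + 352.25ms (3/7)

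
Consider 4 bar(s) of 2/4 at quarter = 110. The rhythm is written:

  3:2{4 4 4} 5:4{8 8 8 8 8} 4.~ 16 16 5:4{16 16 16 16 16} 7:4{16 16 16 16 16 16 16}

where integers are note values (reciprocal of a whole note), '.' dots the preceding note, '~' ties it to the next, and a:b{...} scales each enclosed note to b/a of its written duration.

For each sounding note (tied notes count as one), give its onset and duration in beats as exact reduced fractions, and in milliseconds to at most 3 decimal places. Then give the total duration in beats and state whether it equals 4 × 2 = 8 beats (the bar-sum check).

1) 0.0ms=0b +363.636ms=2/3b
2) 363.636ms=2/3b +363.636ms=2/3b
3) 727.273ms=4/3b +363.636ms=2/3b
4) 1090.909ms=2b +218.182ms=2/5b
5) 1309.091ms=12/5b +218.182ms=2/5b
6) 1527.273ms=14/5b +218.182ms=2/5b
7) 1745.455ms=16/5b +218.182ms=2/5b
8) 1963.636ms=18/5b +218.182ms=2/5b
9) 2181.818ms=4b +954.545ms=7/4b
10) 3136.364ms=23/4b +136.364ms=1/4b
11) 3272.727ms=6b +109.091ms=1/5b
12) 3381.818ms=31/5b +109.091ms=1/5b
13) 3490.909ms=32/5b +109.091ms=1/5b
14) 3600.0ms=33/5b +109.091ms=1/5b
15) 3709.091ms=34/5b +109.091ms=1/5b
16) 3818.182ms=7b +77.922ms=1/7b
17) 3896.104ms=50/7b +77.922ms=1/7b
18) 3974.026ms=51/7b +77.922ms=1/7b
19) 4051.948ms=52/7b +77.922ms=1/7b
20) 4129.87ms=53/7b +77.922ms=1/7b
21) 4207.792ms=54/7b +77.922ms=1/7b
22) 4285.714ms=55/7b +77.922ms=1/7b
Σ=8b of 8 (110bpm 2/4) — PASS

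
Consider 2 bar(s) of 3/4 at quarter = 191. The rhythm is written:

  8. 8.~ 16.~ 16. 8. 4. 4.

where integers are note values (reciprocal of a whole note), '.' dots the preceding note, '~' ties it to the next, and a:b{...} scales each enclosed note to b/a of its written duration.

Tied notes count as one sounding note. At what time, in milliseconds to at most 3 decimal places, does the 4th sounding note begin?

note 4 onset = 3b = 942.408ms

1. 0.0ms @ 0 + 235.602ms (3/4)
2. 235.602ms @ 3/4 + 471.204ms (3/2)
3. 706.806ms @ 9/4 + 235.602ms (3/4)
4. 942.408ms @ 3 + 471.204ms (3/2)
5. 1413.613ms @ 9/2 + 471.204ms (3/2)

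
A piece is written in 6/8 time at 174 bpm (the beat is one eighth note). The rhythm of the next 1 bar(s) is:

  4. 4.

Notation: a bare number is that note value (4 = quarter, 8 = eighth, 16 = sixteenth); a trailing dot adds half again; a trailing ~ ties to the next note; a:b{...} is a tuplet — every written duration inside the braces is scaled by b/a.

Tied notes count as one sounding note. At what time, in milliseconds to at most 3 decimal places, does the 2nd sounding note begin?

1. 0.0ms @ 0 + 1034.483ms (3)
2. 1034.483ms @ 3 + 1034.483ms (3)

note 2 onset = 3b = 1034.483ms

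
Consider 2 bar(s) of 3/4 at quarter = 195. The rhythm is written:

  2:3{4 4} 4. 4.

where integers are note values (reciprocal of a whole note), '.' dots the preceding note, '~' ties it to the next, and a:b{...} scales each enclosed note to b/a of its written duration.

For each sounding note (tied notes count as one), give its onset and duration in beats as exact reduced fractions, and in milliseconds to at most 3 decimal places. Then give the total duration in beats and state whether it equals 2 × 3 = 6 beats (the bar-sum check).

1) 0.0ms=0b +461.538ms=3/2b
2) 461.538ms=3/2b +461.538ms=3/2b
3) 923.077ms=3b +461.538ms=3/2b
4) 1384.615ms=9/2b +461.538ms=3/2b
Σ=6b of 6 (195bpm 3/4) — PASS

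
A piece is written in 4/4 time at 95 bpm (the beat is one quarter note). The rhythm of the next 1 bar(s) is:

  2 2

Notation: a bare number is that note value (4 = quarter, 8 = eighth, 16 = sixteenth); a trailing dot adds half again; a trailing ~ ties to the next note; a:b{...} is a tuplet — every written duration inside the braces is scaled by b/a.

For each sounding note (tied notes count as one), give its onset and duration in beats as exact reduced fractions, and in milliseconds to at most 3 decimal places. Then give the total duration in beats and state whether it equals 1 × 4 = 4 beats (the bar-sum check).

1) 0.0ms=0b +1263.158ms=2b
2) 1263.158ms=2b +1263.158ms=2b
Σ=4b of 4 (95bpm 4/4) — PASS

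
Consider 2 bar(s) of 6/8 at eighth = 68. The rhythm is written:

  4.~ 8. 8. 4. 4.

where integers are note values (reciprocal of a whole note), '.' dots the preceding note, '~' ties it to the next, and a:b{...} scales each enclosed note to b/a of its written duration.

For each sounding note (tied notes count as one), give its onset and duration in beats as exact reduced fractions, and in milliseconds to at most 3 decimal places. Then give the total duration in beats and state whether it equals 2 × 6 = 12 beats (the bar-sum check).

1) 0.0ms=0b +3970.588ms=9/2b
2) 3970.588ms=9/2b +1323.529ms=3/2b
3) 5294.118ms=6b +2647.059ms=3b
4) 7941.176ms=9b +2647.059ms=3b
Σ=12b of 12 (68bpm 6/8) — PASS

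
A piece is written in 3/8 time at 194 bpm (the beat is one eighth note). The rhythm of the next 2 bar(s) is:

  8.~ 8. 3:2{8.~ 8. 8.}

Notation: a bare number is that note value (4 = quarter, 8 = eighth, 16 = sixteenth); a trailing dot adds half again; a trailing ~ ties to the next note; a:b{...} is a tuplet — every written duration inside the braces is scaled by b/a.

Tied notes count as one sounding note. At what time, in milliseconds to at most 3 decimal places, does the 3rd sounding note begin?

1. 0.0ms @ 0 + 927.835ms (3)
2. 927.835ms @ 3 + 618.557ms (2)
3. 1546.392ms @ 5 + 309.278ms (1)

note 3 onset = 5b = 1546.392ms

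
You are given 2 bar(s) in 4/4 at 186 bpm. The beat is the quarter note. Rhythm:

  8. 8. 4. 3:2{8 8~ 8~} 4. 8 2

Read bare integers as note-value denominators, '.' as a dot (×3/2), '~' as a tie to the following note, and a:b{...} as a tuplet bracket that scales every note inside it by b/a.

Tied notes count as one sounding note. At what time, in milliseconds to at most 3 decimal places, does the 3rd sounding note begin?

note 3 onset = 3/2b = 483.871ms

1. 0.0ms @ 0 + 241.935ms (3/4)
2. 241.935ms @ 3/4 + 241.935ms (3/4)
3. 483.871ms @ 3/2 + 483.871ms (3/2)
4. 967.742ms @ 3 + 107.527ms (1/3)
5. 1075.269ms @ 10/3 + 698.925ms (13/6)
6. 1774.194ms @ 11/2 + 161.29ms (1/2)
7. 1935.484ms @ 6 + 645.161ms (2)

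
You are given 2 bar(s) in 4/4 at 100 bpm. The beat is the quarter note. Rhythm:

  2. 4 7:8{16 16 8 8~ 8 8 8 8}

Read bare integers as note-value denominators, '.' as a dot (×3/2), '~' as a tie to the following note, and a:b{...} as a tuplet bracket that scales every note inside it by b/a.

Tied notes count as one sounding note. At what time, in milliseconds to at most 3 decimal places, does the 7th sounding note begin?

note 7 onset = 44/7b = 3771.429ms

1. 0.0ms @ 0 + 1800.0ms (3)
2. 1800.0ms @ 3 + 600.0ms (1)
3. 2400.0ms @ 4 + 171.429ms (2/7)
4. 2571.429ms @ 30/7 + 171.429ms (2/7)
5. 2742.857ms @ 32/7 + 342.857ms (4/7)
6. 3085.714ms @ 36/7 + 685.714ms (8/7)
7. 3771.429ms @ 44/7 + 342.857ms (4/7)
8. 4114.286ms @ 48/7 + 342.857ms (4/7)
9. 4457.143ms @ 52/7 + 342.857ms (4/7)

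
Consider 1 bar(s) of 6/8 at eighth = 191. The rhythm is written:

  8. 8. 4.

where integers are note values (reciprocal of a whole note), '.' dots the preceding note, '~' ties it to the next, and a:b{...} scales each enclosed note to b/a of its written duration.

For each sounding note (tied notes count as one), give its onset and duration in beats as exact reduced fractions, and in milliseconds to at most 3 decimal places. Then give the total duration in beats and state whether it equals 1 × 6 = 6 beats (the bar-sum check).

1) 0.0ms=0b +471.204ms=3/2b
2) 471.204ms=3/2b +471.204ms=3/2b
3) 942.408ms=3b +942.408ms=3b
Σ=6b of 6 (191bpm 6/8) — PASS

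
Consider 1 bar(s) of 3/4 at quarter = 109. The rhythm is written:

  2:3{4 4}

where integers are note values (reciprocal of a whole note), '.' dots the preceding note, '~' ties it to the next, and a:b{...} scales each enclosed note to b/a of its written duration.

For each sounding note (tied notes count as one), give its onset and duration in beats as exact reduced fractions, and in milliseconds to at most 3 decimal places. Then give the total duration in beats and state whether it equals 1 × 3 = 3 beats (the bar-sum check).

1) 0.0ms=0b +825.688ms=3/2b
2) 825.688ms=3/2b +825.688ms=3/2b
Σ=3b of 3 (109bpm 3/4) — PASS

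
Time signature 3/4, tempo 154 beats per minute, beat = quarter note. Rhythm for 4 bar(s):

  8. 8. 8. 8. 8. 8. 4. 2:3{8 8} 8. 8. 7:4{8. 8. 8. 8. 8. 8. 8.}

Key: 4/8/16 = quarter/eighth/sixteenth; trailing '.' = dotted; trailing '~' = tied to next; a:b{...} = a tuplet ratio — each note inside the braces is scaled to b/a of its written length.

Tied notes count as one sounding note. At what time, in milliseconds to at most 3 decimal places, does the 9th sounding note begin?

note 9 onset = 27/4b = 2629.87ms

1. 0.0ms @ 0 + 292.208ms (3/4)
2. 292.208ms @ 3/4 + 292.208ms (3/4)
3. 584.416ms @ 3/2 + 292.208ms (3/4)
4. 876.623ms @ 9/4 + 292.208ms (3/4)
5. 1168.831ms @ 3 + 292.208ms (3/4)
6. 1461.039ms @ 15/4 + 292.208ms (3/4)
7. 1753.247ms @ 9/2 + 584.416ms (3/2)
8. 2337.662ms @ 6 + 292.208ms (3/4)
9. 2629.87ms @ 27/4 + 292.208ms (3/4)
10. 2922.078ms @ 15/2 + 292.208ms (3/4)
11. 3214.286ms @ 33/4 + 292.208ms (3/4)
12. 3506.494ms @ 9 + 166.976ms (3/7)
13. 3673.469ms @ 66/7 + 166.976ms (3/7)
14. 3840.445ms @ 69/7 + 166.976ms (3/7)
15. 4007.421ms @ 72/7 + 166.976ms (3/7)
16. 4174.397ms @ 75/7 + 166.976ms (3/7)
17. 4341.373ms @ 78/7 + 166.976ms (3/7)
18. 4508.349ms @ 81/7 + 166.976ms (3/7)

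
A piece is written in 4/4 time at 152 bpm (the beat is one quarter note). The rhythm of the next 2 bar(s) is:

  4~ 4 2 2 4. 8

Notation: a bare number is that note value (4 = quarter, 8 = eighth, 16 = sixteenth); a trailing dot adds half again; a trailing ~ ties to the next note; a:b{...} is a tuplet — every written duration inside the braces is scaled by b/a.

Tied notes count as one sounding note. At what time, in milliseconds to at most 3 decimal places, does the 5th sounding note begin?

1. 0.0ms @ 0 + 789.474ms (2)
2. 789.474ms @ 2 + 789.474ms (2)
3. 1578.947ms @ 4 + 789.474ms (2)
4. 2368.421ms @ 6 + 592.105ms (3/2)
5. 2960.526ms @ 15/2 + 197.368ms (1/2)

note 5 onset = 15/2b = 2960.526ms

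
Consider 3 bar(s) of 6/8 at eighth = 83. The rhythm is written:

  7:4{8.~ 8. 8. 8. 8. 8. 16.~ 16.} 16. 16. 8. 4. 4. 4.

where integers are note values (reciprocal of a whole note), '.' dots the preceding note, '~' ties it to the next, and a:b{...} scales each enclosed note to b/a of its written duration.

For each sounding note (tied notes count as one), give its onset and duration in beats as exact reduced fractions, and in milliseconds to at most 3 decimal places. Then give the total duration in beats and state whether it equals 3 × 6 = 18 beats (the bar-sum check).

1) 0.0ms=0b +1239.243ms=12/7b
2) 1239.243ms=12/7b +619.621ms=6/7b
3) 1858.864ms=18/7b +619.621ms=6/7b
4) 2478.485ms=24/7b +619.621ms=6/7b
5) 3098.107ms=30/7b +619.621ms=6/7b
6) 3717.728ms=36/7b +619.621ms=6/7b
7) 4337.349ms=6b +542.169ms=3/4b
8) 4879.518ms=27/4b +542.169ms=3/4b
9) 5421.687ms=15/2b +1084.337ms=3/2b
10) 6506.024ms=9b +2168.675ms=3b
11) 8674.699ms=12b +2168.675ms=3b
12) 10843.373ms=15b +2168.675ms=3b
Σ=18b of 18 (83bpm 6/8) — PASS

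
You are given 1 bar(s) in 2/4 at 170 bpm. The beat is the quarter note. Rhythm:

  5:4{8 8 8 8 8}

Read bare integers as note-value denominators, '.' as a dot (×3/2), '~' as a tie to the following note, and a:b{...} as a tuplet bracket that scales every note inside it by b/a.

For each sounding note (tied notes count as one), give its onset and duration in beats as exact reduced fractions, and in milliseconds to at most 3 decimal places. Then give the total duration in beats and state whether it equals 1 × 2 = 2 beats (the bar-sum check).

1) 0.0ms=0b +141.176ms=2/5b
2) 141.176ms=2/5b +141.176ms=2/5b
3) 282.353ms=4/5b +141.176ms=2/5b
4) 423.529ms=6/5b +141.176ms=2/5b
5) 564.706ms=8/5b +141.176ms=2/5b
Σ=2b of 2 (170bpm 2/4) — PASS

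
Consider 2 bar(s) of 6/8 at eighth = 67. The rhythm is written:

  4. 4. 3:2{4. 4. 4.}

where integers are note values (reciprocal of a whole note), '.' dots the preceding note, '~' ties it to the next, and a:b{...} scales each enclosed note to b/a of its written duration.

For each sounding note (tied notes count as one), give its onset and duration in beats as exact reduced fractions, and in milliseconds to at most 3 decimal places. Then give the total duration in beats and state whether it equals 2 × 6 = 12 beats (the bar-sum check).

1) 0.0ms=0b +2686.567ms=3b
2) 2686.567ms=3b +2686.567ms=3b
3) 5373.134ms=6b +1791.045ms=2b
4) 7164.179ms=8b +1791.045ms=2b
5) 8955.224ms=10b +1791.045ms=2b
Σ=12b of 12 (67bpm 6/8) — PASS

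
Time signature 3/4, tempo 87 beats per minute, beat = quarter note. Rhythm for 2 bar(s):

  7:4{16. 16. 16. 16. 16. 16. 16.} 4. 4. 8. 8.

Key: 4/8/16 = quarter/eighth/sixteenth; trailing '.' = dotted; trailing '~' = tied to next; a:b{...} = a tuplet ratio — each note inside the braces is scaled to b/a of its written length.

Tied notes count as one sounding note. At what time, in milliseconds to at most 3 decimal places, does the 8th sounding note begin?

1. 0.0ms @ 0 + 147.783ms (3/14)
2. 147.783ms @ 3/14 + 147.783ms (3/14)
3. 295.567ms @ 3/7 + 147.783ms (3/14)
4. 443.35ms @ 9/14 + 147.783ms (3/14)
5. 591.133ms @ 6/7 + 147.783ms (3/14)
6. 738.916ms @ 15/14 + 147.783ms (3/14)
7. 886.7ms @ 9/7 + 147.783ms (3/14)
8. 1034.483ms @ 3/2 + 1034.483ms (3/2)
9. 2068.966ms @ 3 + 1034.483ms (3/2)
10. 3103.448ms @ 9/2 + 517.241ms (3/4)
11. 3620.69ms @ 21/4 + 517.241ms (3/4)

note 8 onset = 3/2b = 1034.483ms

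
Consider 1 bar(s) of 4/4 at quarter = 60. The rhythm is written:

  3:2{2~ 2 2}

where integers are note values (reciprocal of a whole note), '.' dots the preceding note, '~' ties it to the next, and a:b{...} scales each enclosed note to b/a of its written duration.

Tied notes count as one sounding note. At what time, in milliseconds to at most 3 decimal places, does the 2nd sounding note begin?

note 2 onset = 8/3b = 2666.667ms

1. 0.0ms @ 0 + 2666.667ms (8/3)
2. 2666.667ms @ 8/3 + 1333.333ms (4/3)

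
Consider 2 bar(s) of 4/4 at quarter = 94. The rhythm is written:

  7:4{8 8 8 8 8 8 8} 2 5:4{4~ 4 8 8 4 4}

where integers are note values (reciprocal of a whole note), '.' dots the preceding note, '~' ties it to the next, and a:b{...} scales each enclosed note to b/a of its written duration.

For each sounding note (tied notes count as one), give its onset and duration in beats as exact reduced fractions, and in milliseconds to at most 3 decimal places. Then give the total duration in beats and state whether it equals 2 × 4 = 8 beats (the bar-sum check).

1) 0.0ms=0b +182.371ms=2/7b
2) 182.371ms=2/7b +182.371ms=2/7b
3) 364.742ms=4/7b +182.371ms=2/7b
4) 547.112ms=6/7b +182.371ms=2/7b
5) 729.483ms=8/7b +182.371ms=2/7b
6) 911.854ms=10/7b +182.371ms=2/7b
7) 1094.225ms=12/7b +182.371ms=2/7b
8) 1276.596ms=2b +1276.596ms=2b
9) 2553.191ms=4b +1021.277ms=8/5b
10) 3574.468ms=28/5b +255.319ms=2/5b
11) 3829.787ms=6b +255.319ms=2/5b
12) 4085.106ms=32/5b +510.638ms=4/5b
13) 4595.745ms=36/5b +510.638ms=4/5b
Σ=8b of 8 (94bpm 4/4) — PASS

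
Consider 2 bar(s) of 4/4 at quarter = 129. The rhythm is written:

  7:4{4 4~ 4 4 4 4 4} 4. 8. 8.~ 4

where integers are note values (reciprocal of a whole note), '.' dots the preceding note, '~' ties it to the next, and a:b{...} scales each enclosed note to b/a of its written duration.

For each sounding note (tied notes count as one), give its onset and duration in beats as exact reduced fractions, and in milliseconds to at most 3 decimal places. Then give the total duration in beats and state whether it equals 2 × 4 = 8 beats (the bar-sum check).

1) 0.0ms=0b +265.781ms=4/7b
2) 265.781ms=4/7b +531.561ms=8/7b
3) 797.342ms=12/7b +265.781ms=4/7b
4) 1063.123ms=16/7b +265.781ms=4/7b
5) 1328.904ms=20/7b +265.781ms=4/7b
6) 1594.684ms=24/7b +265.781ms=4/7b
7) 1860.465ms=4b +697.674ms=3/2b
8) 2558.14ms=11/2b +348.837ms=3/4b
9) 2906.977ms=25/4b +813.953ms=7/4b
Σ=8b of 8 (129bpm 4/4) — PASS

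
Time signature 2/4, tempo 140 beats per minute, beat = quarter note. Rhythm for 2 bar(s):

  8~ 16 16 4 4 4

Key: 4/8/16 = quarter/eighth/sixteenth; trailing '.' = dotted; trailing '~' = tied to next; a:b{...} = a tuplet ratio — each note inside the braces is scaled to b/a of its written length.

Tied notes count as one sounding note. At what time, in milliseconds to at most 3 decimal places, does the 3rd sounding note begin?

note 3 onset = 1b = 428.571ms

1. 0.0ms @ 0 + 321.429ms (3/4)
2. 321.429ms @ 3/4 + 107.143ms (1/4)
3. 428.571ms @ 1 + 428.571ms (1)
4. 857.143ms @ 2 + 428.571ms (1)
5. 1285.714ms @ 3 + 428.571ms (1)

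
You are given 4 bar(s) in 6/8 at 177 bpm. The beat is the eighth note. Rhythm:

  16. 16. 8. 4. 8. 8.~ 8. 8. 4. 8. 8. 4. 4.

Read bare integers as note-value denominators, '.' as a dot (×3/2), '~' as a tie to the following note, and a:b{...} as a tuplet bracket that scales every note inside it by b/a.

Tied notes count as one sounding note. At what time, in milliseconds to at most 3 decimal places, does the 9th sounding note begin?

1. 0.0ms @ 0 + 254.237ms (3/4)
2. 254.237ms @ 3/4 + 254.237ms (3/4)
3. 508.475ms @ 3/2 + 508.475ms (3/2)
4. 1016.949ms @ 3 + 1016.949ms (3)
5. 2033.898ms @ 6 + 508.475ms (3/2)
6. 2542.373ms @ 15/2 + 1016.949ms (3)
7. 3559.322ms @ 21/2 + 508.475ms (3/2)
8. 4067.797ms @ 12 + 1016.949ms (3)
9. 5084.746ms @ 15 + 508.475ms (3/2)
10. 5593.22ms @ 33/2 + 508.475ms (3/2)
11. 6101.695ms @ 18 + 1016.949ms (3)
12. 7118.644ms @ 21 + 1016.949ms (3)

note 9 onset = 15b = 5084.746ms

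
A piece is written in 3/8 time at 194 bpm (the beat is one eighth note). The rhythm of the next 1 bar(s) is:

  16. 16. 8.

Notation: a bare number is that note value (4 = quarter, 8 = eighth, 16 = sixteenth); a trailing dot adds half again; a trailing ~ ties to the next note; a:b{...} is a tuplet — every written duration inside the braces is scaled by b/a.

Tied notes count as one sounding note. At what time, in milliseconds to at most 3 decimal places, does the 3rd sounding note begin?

1. 0.0ms @ 0 + 231.959ms (3/4)
2. 231.959ms @ 3/4 + 231.959ms (3/4)
3. 463.918ms @ 3/2 + 463.918ms (3/2)

note 3 onset = 3/2b = 463.918ms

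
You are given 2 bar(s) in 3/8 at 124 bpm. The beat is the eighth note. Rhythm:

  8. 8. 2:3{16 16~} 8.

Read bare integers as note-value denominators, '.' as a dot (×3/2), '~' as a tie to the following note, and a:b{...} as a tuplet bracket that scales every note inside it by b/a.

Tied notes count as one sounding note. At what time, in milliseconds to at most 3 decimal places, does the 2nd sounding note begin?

note 2 onset = 3/2b = 725.806ms

1. 0.0ms @ 0 + 725.806ms (3/2)
2. 725.806ms @ 3/2 + 725.806ms (3/2)
3. 1451.613ms @ 3 + 362.903ms (3/4)
4. 1814.516ms @ 15/4 + 1088.71ms (9/4)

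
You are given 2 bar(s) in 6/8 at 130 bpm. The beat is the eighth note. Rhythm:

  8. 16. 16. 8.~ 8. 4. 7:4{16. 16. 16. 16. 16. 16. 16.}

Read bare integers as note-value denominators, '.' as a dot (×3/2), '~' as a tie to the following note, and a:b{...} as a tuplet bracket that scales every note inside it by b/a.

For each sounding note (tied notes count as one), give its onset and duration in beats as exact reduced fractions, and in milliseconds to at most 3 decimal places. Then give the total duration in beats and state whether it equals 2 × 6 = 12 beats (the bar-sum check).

1) 0.0ms=0b +692.308ms=3/2b
2) 692.308ms=3/2b +346.154ms=3/4b
3) 1038.462ms=9/4b +346.154ms=3/4b
4) 1384.615ms=3b +1384.615ms=3b
5) 2769.231ms=6b +1384.615ms=3b
6) 4153.846ms=9b +197.802ms=3/7b
7) 4351.648ms=66/7b +197.802ms=3/7b
8) 4549.451ms=69/7b +197.802ms=3/7b
9) 4747.253ms=72/7b +197.802ms=3/7b
10) 4945.055ms=75/7b +197.802ms=3/7b
11) 5142.857ms=78/7b +197.802ms=3/7b
12) 5340.659ms=81/7b +197.802ms=3/7b
Σ=12b of 12 (130bpm 6/8) — PASS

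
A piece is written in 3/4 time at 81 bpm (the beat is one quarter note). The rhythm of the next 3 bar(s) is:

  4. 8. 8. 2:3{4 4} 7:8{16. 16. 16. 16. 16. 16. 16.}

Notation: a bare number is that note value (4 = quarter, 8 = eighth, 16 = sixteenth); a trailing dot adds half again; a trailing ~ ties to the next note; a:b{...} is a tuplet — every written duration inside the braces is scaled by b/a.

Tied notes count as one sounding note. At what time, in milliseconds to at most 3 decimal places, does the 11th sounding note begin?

1. 0.0ms @ 0 + 1111.111ms (3/2)
2. 1111.111ms @ 3/2 + 555.556ms (3/4)
3. 1666.667ms @ 9/4 + 555.556ms (3/4)
4. 2222.222ms @ 3 + 1111.111ms (3/2)
5. 3333.333ms @ 9/2 + 1111.111ms (3/2)
6. 4444.444ms @ 6 + 317.46ms (3/7)
7. 4761.905ms @ 45/7 + 317.46ms (3/7)
8. 5079.365ms @ 48/7 + 317.46ms (3/7)
9. 5396.825ms @ 51/7 + 317.46ms (3/7)
10. 5714.286ms @ 54/7 + 317.46ms (3/7)
11. 6031.746ms @ 57/7 + 317.46ms (3/7)
12. 6349.206ms @ 60/7 + 317.46ms (3/7)

note 11 onset = 57/7b = 6031.746ms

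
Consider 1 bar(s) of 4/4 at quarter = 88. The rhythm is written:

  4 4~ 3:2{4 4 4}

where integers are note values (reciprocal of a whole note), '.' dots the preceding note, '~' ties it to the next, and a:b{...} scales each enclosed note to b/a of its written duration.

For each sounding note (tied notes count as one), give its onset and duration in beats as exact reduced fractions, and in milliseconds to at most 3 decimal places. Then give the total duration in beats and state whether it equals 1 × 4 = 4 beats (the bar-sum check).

1) 0.0ms=0b +681.818ms=1b
2) 681.818ms=1b +1136.364ms=5/3b
3) 1818.182ms=8/3b +454.545ms=2/3b
4) 2272.727ms=10/3b +454.545ms=2/3b
Σ=4b of 4 (88bpm 4/4) — PASS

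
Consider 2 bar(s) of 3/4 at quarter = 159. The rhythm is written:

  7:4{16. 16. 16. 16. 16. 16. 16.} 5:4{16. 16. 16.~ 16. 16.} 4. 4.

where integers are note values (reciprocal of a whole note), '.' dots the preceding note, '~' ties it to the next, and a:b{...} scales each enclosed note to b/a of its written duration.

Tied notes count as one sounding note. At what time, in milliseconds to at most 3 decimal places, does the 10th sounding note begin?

note 10 onset = 21/10b = 792.453ms

1. 0.0ms @ 0 + 80.863ms (3/14)
2. 80.863ms @ 3/14 + 80.863ms (3/14)
3. 161.725ms @ 3/7 + 80.863ms (3/14)
4. 242.588ms @ 9/14 + 80.863ms (3/14)
5. 323.45ms @ 6/7 + 80.863ms (3/14)
6. 404.313ms @ 15/14 + 80.863ms (3/14)
7. 485.175ms @ 9/7 + 80.863ms (3/14)
8. 566.038ms @ 3/2 + 113.208ms (3/10)
9. 679.245ms @ 9/5 + 113.208ms (3/10)
10. 792.453ms @ 21/10 + 226.415ms (3/5)
11. 1018.868ms @ 27/10 + 113.208ms (3/10)
12. 1132.075ms @ 3 + 566.038ms (3/2)
13. 1698.113ms @ 9/2 + 566.038ms (3/2)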